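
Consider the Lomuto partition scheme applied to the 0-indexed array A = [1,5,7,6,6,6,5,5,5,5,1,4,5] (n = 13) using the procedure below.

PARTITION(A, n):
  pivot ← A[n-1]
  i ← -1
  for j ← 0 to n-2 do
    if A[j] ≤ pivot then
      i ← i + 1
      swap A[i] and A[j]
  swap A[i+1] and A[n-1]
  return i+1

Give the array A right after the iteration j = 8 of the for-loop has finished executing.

[1,5,5,5,5,6,7,6,6,5,1,4,5]

pivot = A[12] = 5; i = -1
j=0: A[0]=1 ≤ 5 → i=0, swap A[0],A[0] (no change) → [1,5,7,6,6,6,5,5,5,5,1,4,5]
j=1: A[1]=5 ≤ 5 → i=1, swap A[1],A[1] (no change) → [1,5,7,6,6,6,5,5,5,5,1,4,5]
j=2: A[2]=7 > 5 → no swap
j=3: A[3]=6 > 5 → no swap
j=4: A[4]=6 > 5 → no swap
j=5: A[5]=6 > 5 → no swap
j=6: A[6]=5 ≤ 5 → i=2, swap A[2],A[6] → [1,5,5,6,6,6,7,5,5,5,1,4,5]
j=7: A[7]=5 ≤ 5 → i=3, swap A[3],A[7] → [1,5,5,5,6,6,7,6,5,5,1,4,5]
j=8: A[8]=5 ≤ 5 → i=4, swap A[4],A[8] → [1,5,5,5,5,6,7,6,6,5,1,4,5]
(after j=8) A = [1,5,5,5,5,6,7,6,6,5,1,4,5]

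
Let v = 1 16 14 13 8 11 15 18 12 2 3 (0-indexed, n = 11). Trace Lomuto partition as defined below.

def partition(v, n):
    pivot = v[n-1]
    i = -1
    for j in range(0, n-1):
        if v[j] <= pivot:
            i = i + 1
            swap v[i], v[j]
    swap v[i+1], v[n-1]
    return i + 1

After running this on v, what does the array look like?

pivot = v[10] = 3; i = -1
j=0: v[0]=1 ≤ 3 → i=0, swap v[0],v[0] (no change) → 1 16 14 13 8 11 15 18 12 2 3
j=1: v[1]=16 > 3 → no swap
j=2: v[2]=14 > 3 → no swap
j=3: v[3]=13 > 3 → no swap
j=4: v[4]=8 > 3 → no swap
j=5: v[5]=11 > 3 → no swap
j=6: v[6]=15 > 3 → no swap
j=7: v[7]=18 > 3 → no swap
j=8: v[8]=12 > 3 → no swap
j=9: v[9]=2 ≤ 3 → i=1, swap v[1],v[9] → 1 2 14 13 8 11 15 18 12 16 3
final swap v[2],v[10] → 1 2 3 13 8 11 15 18 12 16 14; return 2

1 2 3 13 8 11 15 18 12 16 14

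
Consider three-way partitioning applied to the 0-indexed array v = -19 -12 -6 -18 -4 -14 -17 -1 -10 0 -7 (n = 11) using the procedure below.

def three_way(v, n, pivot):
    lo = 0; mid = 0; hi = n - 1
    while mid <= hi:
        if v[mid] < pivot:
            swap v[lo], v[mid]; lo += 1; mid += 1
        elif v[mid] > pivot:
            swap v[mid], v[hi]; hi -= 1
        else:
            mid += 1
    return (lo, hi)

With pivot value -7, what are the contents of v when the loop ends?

-19 -12 -18 -10 -14 -17 -7 -1 0 -4 -6

lo=0 mid=0 hi=10
-19<-7: swap(0,0), lo=1 mid=1 ⇒ -19 -12 -6 -18 -4 -14 -17 -1 -10 0 -7
-12<-7: swap(1,1), lo=2 mid=2 ⇒ -19 -12 -6 -18 -4 -14 -17 -1 -10 0 -7
-6>-7: swap(2,10), hi=9 ⇒ -19 -12 -7 -18 -4 -14 -17 -1 -10 0 -6
-7=-7: mid=3
-18<-7: swap(2,3), lo=3 mid=4 ⇒ -19 -12 -18 -7 -4 -14 -17 -1 -10 0 -6
-4>-7: swap(4,9), hi=8 ⇒ -19 -12 -18 -7 0 -14 -17 -1 -10 -4 -6
0>-7: swap(4,8), hi=7 ⇒ -19 -12 -18 -7 -10 -14 -17 -1 0 -4 -6
-10<-7: swap(3,4), lo=4 mid=5 ⇒ -19 -12 -18 -10 -7 -14 -17 -1 0 -4 -6
-14<-7: swap(4,5), lo=5 mid=6 ⇒ -19 -12 -18 -10 -14 -7 -17 -1 0 -4 -6
-17<-7: swap(5,6), lo=6 mid=7 ⇒ -19 -12 -18 -10 -14 -17 -7 -1 0 -4 -6
-1>-7: swap(7,7), hi=6 ⇒ -19 -12 -18 -10 -14 -17 -7 -1 0 -4 -6
done. lo=6 hi=6; v=-19 -12 -18 -10 -14 -17 -7 -1 0 -4 -6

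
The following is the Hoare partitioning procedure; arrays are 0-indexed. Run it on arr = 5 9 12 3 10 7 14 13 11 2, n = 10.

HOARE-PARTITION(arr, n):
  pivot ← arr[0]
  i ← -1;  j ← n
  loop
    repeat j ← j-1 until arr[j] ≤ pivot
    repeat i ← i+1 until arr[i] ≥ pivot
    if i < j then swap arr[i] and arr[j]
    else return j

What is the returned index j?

pivot=5
j stops at 9 (2), i stops at 0 (5); swap ⇒ 2 9 12 3 10 7 14 13 11 5
j stops at 3 (3), i stops at 1 (9); swap ⇒ 2 3 12 9 10 7 14 13 11 5
j stops at 1, i stops at 2; i≥j ⇒ return 1. arr=2 3 12 9 10 7 14 13 11 5

1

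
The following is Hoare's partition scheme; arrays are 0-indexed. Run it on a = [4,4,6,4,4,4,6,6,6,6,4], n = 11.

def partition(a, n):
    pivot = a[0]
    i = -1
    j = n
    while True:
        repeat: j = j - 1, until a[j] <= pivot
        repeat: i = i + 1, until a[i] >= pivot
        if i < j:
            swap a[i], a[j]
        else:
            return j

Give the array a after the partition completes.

pivot = a[0] = 4; i = -1, j = 11
j→10 (a[10]=4≤4), i→0 (a[0]=4≥4); i<j, swap → [4,4,6,4,4,4,6,6,6,6,4]
j→5 (a[5]=4≤4), i→1 (a[1]=4≥4); i<j, swap → [4,4,6,4,4,4,6,6,6,6,4]
j→4 (a[4]=4≤4), i→2 (a[2]=6≥4); i<j, swap → [4,4,4,4,6,4,6,6,6,6,4]
j→3, i→3; i≥j, return j=3. a = [4,4,4,4,6,4,6,6,6,6,4]

[4,4,4,4,6,4,6,6,6,6,4]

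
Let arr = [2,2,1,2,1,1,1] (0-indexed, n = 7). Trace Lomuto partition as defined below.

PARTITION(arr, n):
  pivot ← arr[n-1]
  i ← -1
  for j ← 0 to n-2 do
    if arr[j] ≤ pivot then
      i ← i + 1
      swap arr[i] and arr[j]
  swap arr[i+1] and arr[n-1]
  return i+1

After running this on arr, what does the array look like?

[1,1,1,1,2,2,2]

pivot=1, i=-1
j=0: 2>1, skip
j=1: 2>1, skip
j=2: 1≤1, i=0, swap(0,2) ⇒ [1,2,2,2,1,1,1]
j=3: 2>1, skip
j=4: 1≤1, i=1, swap(1,4) ⇒ [1,1,2,2,2,1,1]
j=5: 1≤1, i=2, swap(2,5) ⇒ [1,1,1,2,2,2,1]
swap(3,6) ⇒ [1,1,1,1,2,2,2]; return 3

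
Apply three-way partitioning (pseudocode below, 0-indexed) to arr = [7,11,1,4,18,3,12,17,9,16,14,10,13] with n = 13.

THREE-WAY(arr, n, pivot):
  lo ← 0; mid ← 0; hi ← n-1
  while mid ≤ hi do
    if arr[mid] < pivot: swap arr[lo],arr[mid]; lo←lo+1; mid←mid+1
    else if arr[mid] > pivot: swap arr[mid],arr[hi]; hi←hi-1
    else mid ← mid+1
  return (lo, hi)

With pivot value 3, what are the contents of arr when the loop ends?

pivot = 3; lo=0, mid=0, hi=12
arr[mid]=7>3: swap arr[0],arr[12]; hi=11 → [13,11,1,4,18,3,12,17,9,16,14,10,7]
arr[mid]=13>3: swap arr[0],arr[11]; hi=10 → [10,11,1,4,18,3,12,17,9,16,14,13,7]
arr[mid]=10>3: swap arr[0],arr[10]; hi=9 → [14,11,1,4,18,3,12,17,9,16,10,13,7]
arr[mid]=14>3: swap arr[0],arr[9]; hi=8 → [16,11,1,4,18,3,12,17,9,14,10,13,7]
arr[mid]=16>3: swap arr[0],arr[8]; hi=7 → [9,11,1,4,18,3,12,17,16,14,10,13,7]
arr[mid]=9>3: swap arr[0],arr[7]; hi=6 → [17,11,1,4,18,3,12,9,16,14,10,13,7]
arr[mid]=17>3: swap arr[0],arr[6]; hi=5 → [12,11,1,4,18,3,17,9,16,14,10,13,7]
arr[mid]=12>3: swap arr[0],arr[5]; hi=4 → [3,11,1,4,18,12,17,9,16,14,10,13,7]
arr[mid]=3=3: mid=1
arr[mid]=11>3: swap arr[1],arr[4]; hi=3 → [3,18,1,4,11,12,17,9,16,14,10,13,7]
arr[mid]=18>3: swap arr[1],arr[3]; hi=2 → [3,4,1,18,11,12,17,9,16,14,10,13,7]
arr[mid]=4>3: swap arr[1],arr[2]; hi=1 → [3,1,4,18,11,12,17,9,16,14,10,13,7]
arr[mid]=1<3: swap arr[0],arr[1]; lo=1,mid=2 → [1,3,4,18,11,12,17,9,16,14,10,13,7]
end: lo=1, hi=1; arr = [1,3,4,18,11,12,17,9,16,14,10,13,7]

[1,3,4,18,11,12,17,9,16,14,10,13,7]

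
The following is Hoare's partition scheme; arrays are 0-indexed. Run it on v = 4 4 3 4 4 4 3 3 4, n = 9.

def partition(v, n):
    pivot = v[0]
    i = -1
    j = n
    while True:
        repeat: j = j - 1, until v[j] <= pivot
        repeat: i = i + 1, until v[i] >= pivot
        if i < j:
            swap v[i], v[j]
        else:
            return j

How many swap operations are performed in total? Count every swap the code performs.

4

pivot=4
j stops at 8 (4), i stops at 0 (4); swap ⇒ 4 4 3 4 4 4 3 3 4
j stops at 7 (3), i stops at 1 (4); swap ⇒ 4 3 3 4 4 4 3 4 4
j stops at 6 (3), i stops at 3 (4); swap ⇒ 4 3 3 3 4 4 4 4 4
j stops at 5 (4), i stops at 4 (4); swap ⇒ 4 3 3 3 4 4 4 4 4
j stops at 4, i stops at 5; i≥j ⇒ return 4. v=4 3 3 3 4 4 4 4 4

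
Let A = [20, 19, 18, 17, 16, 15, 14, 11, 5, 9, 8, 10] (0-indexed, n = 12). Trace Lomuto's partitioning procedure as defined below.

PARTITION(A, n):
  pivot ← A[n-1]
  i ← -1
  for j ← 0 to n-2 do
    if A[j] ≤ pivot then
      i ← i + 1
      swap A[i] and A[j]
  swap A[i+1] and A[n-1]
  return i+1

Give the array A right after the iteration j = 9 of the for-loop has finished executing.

pivot = A[11] = 10; i = -1
j=0: A[0]=20 > 10 → no swap
j=1: A[1]=19 > 10 → no swap
j=2: A[2]=18 > 10 → no swap
j=3: A[3]=17 > 10 → no swap
j=4: A[4]=16 > 10 → no swap
j=5: A[5]=15 > 10 → no swap
j=6: A[6]=14 > 10 → no swap
j=7: A[7]=11 > 10 → no swap
j=8: A[8]=5 ≤ 10 → i=0, swap A[0],A[8] → [5, 19, 18, 17, 16, 15, 14, 11, 20, 9, 8, 10]
j=9: A[9]=9 ≤ 10 → i=1, swap A[1],A[9] → [5, 9, 18, 17, 16, 15, 14, 11, 20, 19, 8, 10]
(after j=9) A = [5, 9, 18, 17, 16, 15, 14, 11, 20, 19, 8, 10]

[5, 9, 18, 17, 16, 15, 14, 11, 20, 19, 8, 10]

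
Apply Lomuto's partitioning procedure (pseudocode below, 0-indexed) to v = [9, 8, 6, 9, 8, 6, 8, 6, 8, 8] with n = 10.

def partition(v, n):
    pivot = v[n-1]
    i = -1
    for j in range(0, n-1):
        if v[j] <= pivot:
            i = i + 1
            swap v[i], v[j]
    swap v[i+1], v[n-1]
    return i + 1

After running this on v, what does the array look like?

pivot = v[9] = 8; i = -1
j=0: v[0]=9 > 8 → no swap
j=1: v[1]=8 ≤ 8 → i=0, swap v[0],v[1] → [8, 9, 6, 9, 8, 6, 8, 6, 8, 8]
j=2: v[2]=6 ≤ 8 → i=1, swap v[1],v[2] → [8, 6, 9, 9, 8, 6, 8, 6, 8, 8]
j=3: v[3]=9 > 8 → no swap
j=4: v[4]=8 ≤ 8 → i=2, swap v[2],v[4] → [8, 6, 8, 9, 9, 6, 8, 6, 8, 8]
j=5: v[5]=6 ≤ 8 → i=3, swap v[3],v[5] → [8, 6, 8, 6, 9, 9, 8, 6, 8, 8]
j=6: v[6]=8 ≤ 8 → i=4, swap v[4],v[6] → [8, 6, 8, 6, 8, 9, 9, 6, 8, 8]
j=7: v[7]=6 ≤ 8 → i=5, swap v[5],v[7] → [8, 6, 8, 6, 8, 6, 9, 9, 8, 8]
j=8: v[8]=8 ≤ 8 → i=6, swap v[6],v[8] → [8, 6, 8, 6, 8, 6, 8, 9, 9, 8]
final swap v[7],v[9] → [8, 6, 8, 6, 8, 6, 8, 8, 9, 9]; return 7

[8, 6, 8, 6, 8, 6, 8, 8, 9, 9]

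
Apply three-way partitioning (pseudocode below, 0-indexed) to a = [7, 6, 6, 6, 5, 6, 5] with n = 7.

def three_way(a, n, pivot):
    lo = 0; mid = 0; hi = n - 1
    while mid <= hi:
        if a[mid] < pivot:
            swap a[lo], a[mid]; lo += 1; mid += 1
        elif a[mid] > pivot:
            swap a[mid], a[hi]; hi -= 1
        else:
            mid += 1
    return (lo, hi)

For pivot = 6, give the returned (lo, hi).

(2, 5)

lo=0 mid=0 hi=6
7>6: swap(0,6), hi=5 ⇒ [5, 6, 6, 6, 5, 6, 7]
5<6: swap(0,0), lo=1 mid=1 ⇒ [5, 6, 6, 6, 5, 6, 7]
6=6: mid=2
6=6: mid=3
6=6: mid=4
5<6: swap(1,4), lo=2 mid=5 ⇒ [5, 5, 6, 6, 6, 6, 7]
6=6: mid=6
done. lo=2 hi=5; a=[5, 5, 6, 6, 6, 6, 7]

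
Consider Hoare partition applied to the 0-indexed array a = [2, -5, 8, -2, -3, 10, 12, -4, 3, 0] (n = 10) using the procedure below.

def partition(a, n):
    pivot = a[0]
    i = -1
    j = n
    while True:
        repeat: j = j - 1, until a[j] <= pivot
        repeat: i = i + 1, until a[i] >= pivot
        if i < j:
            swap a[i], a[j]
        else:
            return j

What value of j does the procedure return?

pivot=2
j stops at 9 (0), i stops at 0 (2); swap ⇒ [0, -5, 8, -2, -3, 10, 12, -4, 3, 2]
j stops at 7 (-4), i stops at 2 (8); swap ⇒ [0, -5, -4, -2, -3, 10, 12, 8, 3, 2]
j stops at 4, i stops at 5; i≥j ⇒ return 4. a=[0, -5, -4, -2, -3, 10, 12, 8, 3, 2]

4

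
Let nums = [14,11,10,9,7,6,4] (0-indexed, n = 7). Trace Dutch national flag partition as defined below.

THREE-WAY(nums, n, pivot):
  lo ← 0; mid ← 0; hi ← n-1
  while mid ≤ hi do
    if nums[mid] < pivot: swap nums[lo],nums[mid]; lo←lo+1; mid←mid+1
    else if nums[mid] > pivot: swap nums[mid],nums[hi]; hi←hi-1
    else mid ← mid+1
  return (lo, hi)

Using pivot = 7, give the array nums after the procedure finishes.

pivot = 7; lo=0, mid=0, hi=6
nums[mid]=14>7: swap nums[0],nums[6]; hi=5 → [4,11,10,9,7,6,14]
nums[mid]=4<7: swap nums[0],nums[0]; lo=1,mid=1 → [4,11,10,9,7,6,14]
nums[mid]=11>7: swap nums[1],nums[5]; hi=4 → [4,6,10,9,7,11,14]
nums[mid]=6<7: swap nums[1],nums[1]; lo=2,mid=2 → [4,6,10,9,7,11,14]
nums[mid]=10>7: swap nums[2],nums[4]; hi=3 → [4,6,7,9,10,11,14]
nums[mid]=7=7: mid=3
nums[mid]=9>7: swap nums[3],nums[3]; hi=2 → [4,6,7,9,10,11,14]
end: lo=2, hi=2; nums = [4,6,7,9,10,11,14]

[4,6,7,9,10,11,14]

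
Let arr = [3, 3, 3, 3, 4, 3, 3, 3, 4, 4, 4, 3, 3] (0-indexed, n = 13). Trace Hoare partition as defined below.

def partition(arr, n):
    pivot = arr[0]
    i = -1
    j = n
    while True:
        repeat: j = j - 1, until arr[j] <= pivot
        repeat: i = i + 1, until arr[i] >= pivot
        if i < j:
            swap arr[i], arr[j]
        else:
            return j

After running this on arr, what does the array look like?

[3, 3, 3, 3, 3, 4, 3, 3, 4, 4, 4, 3, 3]

pivot=3
j stops at 12 (3), i stops at 0 (3); swap ⇒ [3, 3, 3, 3, 4, 3, 3, 3, 4, 4, 4, 3, 3]
j stops at 11 (3), i stops at 1 (3); swap ⇒ [3, 3, 3, 3, 4, 3, 3, 3, 4, 4, 4, 3, 3]
j stops at 7 (3), i stops at 2 (3); swap ⇒ [3, 3, 3, 3, 4, 3, 3, 3, 4, 4, 4, 3, 3]
j stops at 6 (3), i stops at 3 (3); swap ⇒ [3, 3, 3, 3, 4, 3, 3, 3, 4, 4, 4, 3, 3]
j stops at 5 (3), i stops at 4 (4); swap ⇒ [3, 3, 3, 3, 3, 4, 3, 3, 4, 4, 4, 3, 3]
j stops at 4, i stops at 5; i≥j ⇒ return 4. arr=[3, 3, 3, 3, 3, 4, 3, 3, 4, 4, 4, 3, 3]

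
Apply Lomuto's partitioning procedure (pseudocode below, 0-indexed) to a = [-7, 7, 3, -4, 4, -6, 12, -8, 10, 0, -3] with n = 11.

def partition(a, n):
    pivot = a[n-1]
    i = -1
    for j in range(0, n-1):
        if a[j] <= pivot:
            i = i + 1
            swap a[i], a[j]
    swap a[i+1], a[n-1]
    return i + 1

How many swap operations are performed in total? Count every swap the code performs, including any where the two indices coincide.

pivot = a[10] = -3; i = -1
j=0: a[0]=-7 ≤ -3 → i=0, swap a[0],a[0] (no change) → [-7, 7, 3, -4, 4, -6, 12, -8, 10, 0, -3]
j=1: a[1]=7 > -3 → no swap
j=2: a[2]=3 > -3 → no swap
j=3: a[3]=-4 ≤ -3 → i=1, swap a[1],a[3] → [-7, -4, 3, 7, 4, -6, 12, -8, 10, 0, -3]
j=4: a[4]=4 > -3 → no swap
j=5: a[5]=-6 ≤ -3 → i=2, swap a[2],a[5] → [-7, -4, -6, 7, 4, 3, 12, -8, 10, 0, -3]
j=6: a[6]=12 > -3 → no swap
j=7: a[7]=-8 ≤ -3 → i=3, swap a[3],a[7] → [-7, -4, -6, -8, 4, 3, 12, 7, 10, 0, -3]
j=8: a[8]=10 > -3 → no swap
j=9: a[9]=0 > -3 → no swap
final swap a[4],a[10] → [-7, -4, -6, -8, -3, 3, 12, 7, 10, 0, 4]; return 4

5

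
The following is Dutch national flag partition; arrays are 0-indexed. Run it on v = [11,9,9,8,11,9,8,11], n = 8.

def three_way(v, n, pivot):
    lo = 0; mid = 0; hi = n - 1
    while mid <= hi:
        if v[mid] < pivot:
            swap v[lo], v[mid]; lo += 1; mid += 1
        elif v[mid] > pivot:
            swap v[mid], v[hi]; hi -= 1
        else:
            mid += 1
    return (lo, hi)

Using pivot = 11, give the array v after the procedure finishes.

lo=0 mid=0 hi=7
11=11: mid=1
9<11: swap(0,1), lo=1 mid=2 ⇒ [9,11,9,8,11,9,8,11]
9<11: swap(1,2), lo=2 mid=3 ⇒ [9,9,11,8,11,9,8,11]
8<11: swap(2,3), lo=3 mid=4 ⇒ [9,9,8,11,11,9,8,11]
11=11: mid=5
9<11: swap(3,5), lo=4 mid=6 ⇒ [9,9,8,9,11,11,8,11]
8<11: swap(4,6), lo=5 mid=7 ⇒ [9,9,8,9,8,11,11,11]
11=11: mid=8
done. lo=5 hi=7; v=[9,9,8,9,8,11,11,11]

[9,9,8,9,8,11,11,11]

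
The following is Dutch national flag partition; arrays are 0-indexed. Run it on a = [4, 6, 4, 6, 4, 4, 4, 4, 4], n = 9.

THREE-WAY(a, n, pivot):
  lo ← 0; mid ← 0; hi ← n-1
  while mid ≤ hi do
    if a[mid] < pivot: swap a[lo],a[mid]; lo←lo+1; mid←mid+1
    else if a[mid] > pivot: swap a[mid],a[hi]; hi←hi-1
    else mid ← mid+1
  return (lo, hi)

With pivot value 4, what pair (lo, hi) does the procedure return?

pivot = 4; lo=0, mid=0, hi=8
a[mid]=4=4: mid=1
a[mid]=6>4: swap a[1],a[8]; hi=7 → [4, 4, 4, 6, 4, 4, 4, 4, 6]
a[mid]=4=4: mid=2
a[mid]=4=4: mid=3
a[mid]=6>4: swap a[3],a[7]; hi=6 → [4, 4, 4, 4, 4, 4, 4, 6, 6]
a[mid]=4=4: mid=4
a[mid]=4=4: mid=5
a[mid]=4=4: mid=6
a[mid]=4=4: mid=7
end: lo=0, hi=6; a = [4, 4, 4, 4, 4, 4, 4, 6, 6]

(0, 6)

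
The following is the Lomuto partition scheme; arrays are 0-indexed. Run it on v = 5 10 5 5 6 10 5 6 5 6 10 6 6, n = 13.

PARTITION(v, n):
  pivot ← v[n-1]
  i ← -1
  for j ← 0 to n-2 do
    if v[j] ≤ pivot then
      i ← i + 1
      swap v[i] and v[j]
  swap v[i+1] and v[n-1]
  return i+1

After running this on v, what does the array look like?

pivot = v[12] = 6; i = -1
j=0: v[0]=5 ≤ 6 → i=0, swap v[0],v[0] (no change) → 5 10 5 5 6 10 5 6 5 6 10 6 6
j=1: v[1]=10 > 6 → no swap
j=2: v[2]=5 ≤ 6 → i=1, swap v[1],v[2] → 5 5 10 5 6 10 5 6 5 6 10 6 6
j=3: v[3]=5 ≤ 6 → i=2, swap v[2],v[3] → 5 5 5 10 6 10 5 6 5 6 10 6 6
j=4: v[4]=6 ≤ 6 → i=3, swap v[3],v[4] → 5 5 5 6 10 10 5 6 5 6 10 6 6
j=5: v[5]=10 > 6 → no swap
j=6: v[6]=5 ≤ 6 → i=4, swap v[4],v[6] → 5 5 5 6 5 10 10 6 5 6 10 6 6
j=7: v[7]=6 ≤ 6 → i=5, swap v[5],v[7] → 5 5 5 6 5 6 10 10 5 6 10 6 6
j=8: v[8]=5 ≤ 6 → i=6, swap v[6],v[8] → 5 5 5 6 5 6 5 10 10 6 10 6 6
j=9: v[9]=6 ≤ 6 → i=7, swap v[7],v[9] → 5 5 5 6 5 6 5 6 10 10 10 6 6
j=10: v[10]=10 > 6 → no swap
j=11: v[11]=6 ≤ 6 → i=8, swap v[8],v[11] → 5 5 5 6 5 6 5 6 6 10 10 10 6
final swap v[9],v[12] → 5 5 5 6 5 6 5 6 6 6 10 10 10; return 9

5 5 5 6 5 6 5 6 6 6 10 10 10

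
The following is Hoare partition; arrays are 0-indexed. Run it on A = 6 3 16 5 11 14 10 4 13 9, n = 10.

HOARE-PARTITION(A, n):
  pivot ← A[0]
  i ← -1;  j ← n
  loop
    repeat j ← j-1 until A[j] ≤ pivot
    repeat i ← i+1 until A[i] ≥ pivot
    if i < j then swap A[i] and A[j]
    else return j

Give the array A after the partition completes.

4 3 5 16 11 14 10 6 13 9

pivot = A[0] = 6; i = -1, j = 10
j→7 (A[7]=4≤6), i→0 (A[0]=6≥6); i<j, swap → 4 3 16 5 11 14 10 6 13 9
j→3 (A[3]=5≤6), i→2 (A[2]=16≥6); i<j, swap → 4 3 5 16 11 14 10 6 13 9
j→2, i→3; i≥j, return j=2. A = 4 3 5 16 11 14 10 6 13 9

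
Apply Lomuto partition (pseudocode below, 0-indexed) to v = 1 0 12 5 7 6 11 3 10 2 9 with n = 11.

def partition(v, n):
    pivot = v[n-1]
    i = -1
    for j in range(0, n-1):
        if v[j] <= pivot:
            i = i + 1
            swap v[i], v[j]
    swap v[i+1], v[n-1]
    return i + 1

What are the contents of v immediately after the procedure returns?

1 0 5 7 6 3 2 9 10 11 12

pivot = v[10] = 9; i = -1
j=0: v[0]=1 ≤ 9 → i=0, swap v[0],v[0] (no change) → 1 0 12 5 7 6 11 3 10 2 9
j=1: v[1]=0 ≤ 9 → i=1, swap v[1],v[1] (no change) → 1 0 12 5 7 6 11 3 10 2 9
j=2: v[2]=12 > 9 → no swap
j=3: v[3]=5 ≤ 9 → i=2, swap v[2],v[3] → 1 0 5 12 7 6 11 3 10 2 9
j=4: v[4]=7 ≤ 9 → i=3, swap v[3],v[4] → 1 0 5 7 12 6 11 3 10 2 9
j=5: v[5]=6 ≤ 9 → i=4, swap v[4],v[5] → 1 0 5 7 6 12 11 3 10 2 9
j=6: v[6]=11 > 9 → no swap
j=7: v[7]=3 ≤ 9 → i=5, swap v[5],v[7] → 1 0 5 7 6 3 11 12 10 2 9
j=8: v[8]=10 > 9 → no swap
j=9: v[9]=2 ≤ 9 → i=6, swap v[6],v[9] → 1 0 5 7 6 3 2 12 10 11 9
final swap v[7],v[10] → 1 0 5 7 6 3 2 9 10 11 12; return 7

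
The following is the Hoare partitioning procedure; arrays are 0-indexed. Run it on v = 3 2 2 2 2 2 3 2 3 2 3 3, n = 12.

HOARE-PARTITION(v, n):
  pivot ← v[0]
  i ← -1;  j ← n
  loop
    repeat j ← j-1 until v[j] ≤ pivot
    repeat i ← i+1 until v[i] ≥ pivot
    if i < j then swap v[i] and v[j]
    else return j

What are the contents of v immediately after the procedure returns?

3 2 2 2 2 2 3 2 2 3 3 3

pivot = v[0] = 3; i = -1, j = 12
j→11 (v[11]=3≤3), i→0 (v[0]=3≥3); i<j, swap → 3 2 2 2 2 2 3 2 3 2 3 3
j→10 (v[10]=3≤3), i→6 (v[6]=3≥3); i<j, swap → 3 2 2 2 2 2 3 2 3 2 3 3
j→9 (v[9]=2≤3), i→8 (v[8]=3≥3); i<j, swap → 3 2 2 2 2 2 3 2 2 3 3 3
j→8, i→9; i≥j, return j=8. v = 3 2 2 2 2 2 3 2 2 3 3 3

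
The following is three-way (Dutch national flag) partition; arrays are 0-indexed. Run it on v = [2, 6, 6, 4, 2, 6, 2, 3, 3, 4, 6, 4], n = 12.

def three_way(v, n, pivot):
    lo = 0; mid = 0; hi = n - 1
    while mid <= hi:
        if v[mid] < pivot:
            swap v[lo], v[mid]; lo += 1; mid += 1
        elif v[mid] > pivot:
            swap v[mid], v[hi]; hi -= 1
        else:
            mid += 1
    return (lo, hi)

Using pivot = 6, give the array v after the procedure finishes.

[2, 4, 2, 2, 3, 3, 4, 4, 6, 6, 6, 6]

lo=0 mid=0 hi=11
2<6: swap(0,0), lo=1 mid=1 ⇒ [2, 6, 6, 4, 2, 6, 2, 3, 3, 4, 6, 4]
6=6: mid=2
6=6: mid=3
4<6: swap(1,3), lo=2 mid=4 ⇒ [2, 4, 6, 6, 2, 6, 2, 3, 3, 4, 6, 4]
2<6: swap(2,4), lo=3 mid=5 ⇒ [2, 4, 2, 6, 6, 6, 2, 3, 3, 4, 6, 4]
6=6: mid=6
2<6: swap(3,6), lo=4 mid=7 ⇒ [2, 4, 2, 2, 6, 6, 6, 3, 3, 4, 6, 4]
3<6: swap(4,7), lo=5 mid=8 ⇒ [2, 4, 2, 2, 3, 6, 6, 6, 3, 4, 6, 4]
3<6: swap(5,8), lo=6 mid=9 ⇒ [2, 4, 2, 2, 3, 3, 6, 6, 6, 4, 6, 4]
4<6: swap(6,9), lo=7 mid=10 ⇒ [2, 4, 2, 2, 3, 3, 4, 6, 6, 6, 6, 4]
6=6: mid=11
4<6: swap(7,11), lo=8 mid=12 ⇒ [2, 4, 2, 2, 3, 3, 4, 4, 6, 6, 6, 6]
done. lo=8 hi=11; v=[2, 4, 2, 2, 3, 3, 4, 4, 6, 6, 6, 6]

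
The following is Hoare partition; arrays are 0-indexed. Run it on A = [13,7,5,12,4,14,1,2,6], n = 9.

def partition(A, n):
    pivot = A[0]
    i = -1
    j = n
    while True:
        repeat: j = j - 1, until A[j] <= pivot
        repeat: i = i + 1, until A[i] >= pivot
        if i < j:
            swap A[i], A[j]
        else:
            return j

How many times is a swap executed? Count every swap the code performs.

2

pivot = A[0] = 13; i = -1, j = 9
j→8 (A[8]=6≤13), i→0 (A[0]=13≥13); i<j, swap → [6,7,5,12,4,14,1,2,13]
j→7 (A[7]=2≤13), i→5 (A[5]=14≥13); i<j, swap → [6,7,5,12,4,2,1,14,13]
j→6, i→7; i≥j, return j=6. A = [6,7,5,12,4,2,1,14,13]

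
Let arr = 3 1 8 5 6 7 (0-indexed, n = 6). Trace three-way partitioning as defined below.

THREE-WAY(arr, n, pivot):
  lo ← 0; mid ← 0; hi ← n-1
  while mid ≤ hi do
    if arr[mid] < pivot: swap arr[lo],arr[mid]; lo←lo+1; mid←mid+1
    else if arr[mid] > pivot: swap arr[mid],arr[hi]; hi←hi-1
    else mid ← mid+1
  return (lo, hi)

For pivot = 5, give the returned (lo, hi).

pivot = 5; lo=0, mid=0, hi=5
arr[mid]=3<5: swap arr[0],arr[0]; lo=1,mid=1 → 3 1 8 5 6 7
arr[mid]=1<5: swap arr[1],arr[1]; lo=2,mid=2 → 3 1 8 5 6 7
arr[mid]=8>5: swap arr[2],arr[5]; hi=4 → 3 1 7 5 6 8
arr[mid]=7>5: swap arr[2],arr[4]; hi=3 → 3 1 6 5 7 8
arr[mid]=6>5: swap arr[2],arr[3]; hi=2 → 3 1 5 6 7 8
arr[mid]=5=5: mid=3
end: lo=2, hi=2; arr = 3 1 5 6 7 8

(2, 2)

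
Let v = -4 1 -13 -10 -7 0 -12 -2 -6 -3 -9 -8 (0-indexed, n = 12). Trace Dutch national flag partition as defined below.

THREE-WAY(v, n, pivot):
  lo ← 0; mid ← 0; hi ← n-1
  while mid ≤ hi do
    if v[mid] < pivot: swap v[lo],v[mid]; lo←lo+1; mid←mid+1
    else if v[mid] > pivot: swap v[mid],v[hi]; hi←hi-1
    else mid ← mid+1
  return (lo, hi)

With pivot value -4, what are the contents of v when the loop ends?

pivot = -4; lo=0, mid=0, hi=11
v[mid]=-4=-4: mid=1
v[mid]=1>-4: swap v[1],v[11]; hi=10 → -4 -8 -13 -10 -7 0 -12 -2 -6 -3 -9 1
v[mid]=-8<-4: swap v[0],v[1]; lo=1,mid=2 → -8 -4 -13 -10 -7 0 -12 -2 -6 -3 -9 1
v[mid]=-13<-4: swap v[1],v[2]; lo=2,mid=3 → -8 -13 -4 -10 -7 0 -12 -2 -6 -3 -9 1
v[mid]=-10<-4: swap v[2],v[3]; lo=3,mid=4 → -8 -13 -10 -4 -7 0 -12 -2 -6 -3 -9 1
v[mid]=-7<-4: swap v[3],v[4]; lo=4,mid=5 → -8 -13 -10 -7 -4 0 -12 -2 -6 -3 -9 1
v[mid]=0>-4: swap v[5],v[10]; hi=9 → -8 -13 -10 -7 -4 -9 -12 -2 -6 -3 0 1
v[mid]=-9<-4: swap v[4],v[5]; lo=5,mid=6 → -8 -13 -10 -7 -9 -4 -12 -2 -6 -3 0 1
v[mid]=-12<-4: swap v[5],v[6]; lo=6,mid=7 → -8 -13 -10 -7 -9 -12 -4 -2 -6 -3 0 1
v[mid]=-2>-4: swap v[7],v[9]; hi=8 → -8 -13 -10 -7 -9 -12 -4 -3 -6 -2 0 1
v[mid]=-3>-4: swap v[7],v[8]; hi=7 → -8 -13 -10 -7 -9 -12 -4 -6 -3 -2 0 1
v[mid]=-6<-4: swap v[6],v[7]; lo=7,mid=8 → -8 -13 -10 -7 -9 -12 -6 -4 -3 -2 0 1
end: lo=7, hi=7; v = -8 -13 -10 -7 -9 -12 -6 -4 -3 -2 0 1

-8 -13 -10 -7 -9 -12 -6 -4 -3 -2 0 1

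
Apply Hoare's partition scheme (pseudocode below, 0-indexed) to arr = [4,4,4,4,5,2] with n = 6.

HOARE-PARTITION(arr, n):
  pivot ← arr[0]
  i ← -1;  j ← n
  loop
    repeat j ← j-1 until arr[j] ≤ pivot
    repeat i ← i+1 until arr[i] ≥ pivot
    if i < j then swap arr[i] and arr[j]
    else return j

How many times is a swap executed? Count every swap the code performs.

pivot = arr[0] = 4; i = -1, j = 6
j→5 (arr[5]=2≤4), i→0 (arr[0]=4≥4); i<j, swap → [2,4,4,4,5,4]
j→3 (arr[3]=4≤4), i→1 (arr[1]=4≥4); i<j, swap → [2,4,4,4,5,4]
j→2, i→2; i≥j, return j=2. arr = [2,4,4,4,5,4]

2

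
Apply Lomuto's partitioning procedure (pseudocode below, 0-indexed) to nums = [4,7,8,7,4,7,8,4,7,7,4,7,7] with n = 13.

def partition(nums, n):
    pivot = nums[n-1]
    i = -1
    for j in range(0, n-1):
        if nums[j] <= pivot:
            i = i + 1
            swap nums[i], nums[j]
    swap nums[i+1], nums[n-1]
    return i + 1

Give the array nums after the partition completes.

pivot=7, i=-1
j=0: 4≤7, i=0, swap(0,0) ⇒ [4,7,8,7,4,7,8,4,7,7,4,7,7]
j=1: 7≤7, i=1, swap(1,1) ⇒ [4,7,8,7,4,7,8,4,7,7,4,7,7]
j=2: 8>7, skip
j=3: 7≤7, i=2, swap(2,3) ⇒ [4,7,7,8,4,7,8,4,7,7,4,7,7]
j=4: 4≤7, i=3, swap(3,4) ⇒ [4,7,7,4,8,7,8,4,7,7,4,7,7]
j=5: 7≤7, i=4, swap(4,5) ⇒ [4,7,7,4,7,8,8,4,7,7,4,7,7]
j=6: 8>7, skip
j=7: 4≤7, i=5, swap(5,7) ⇒ [4,7,7,4,7,4,8,8,7,7,4,7,7]
j=8: 7≤7, i=6, swap(6,8) ⇒ [4,7,7,4,7,4,7,8,8,7,4,7,7]
j=9: 7≤7, i=7, swap(7,9) ⇒ [4,7,7,4,7,4,7,7,8,8,4,7,7]
j=10: 4≤7, i=8, swap(8,10) ⇒ [4,7,7,4,7,4,7,7,4,8,8,7,7]
j=11: 7≤7, i=9, swap(9,11) ⇒ [4,7,7,4,7,4,7,7,4,7,8,8,7]
swap(10,12) ⇒ [4,7,7,4,7,4,7,7,4,7,7,8,8]; return 10

[4,7,7,4,7,4,7,7,4,7,7,8,8]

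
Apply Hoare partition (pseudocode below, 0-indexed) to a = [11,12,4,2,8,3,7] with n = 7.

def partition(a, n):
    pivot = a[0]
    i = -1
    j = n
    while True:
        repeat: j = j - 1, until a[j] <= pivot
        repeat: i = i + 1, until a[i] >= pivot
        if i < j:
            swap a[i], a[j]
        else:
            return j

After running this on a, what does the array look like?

pivot=11
j stops at 6 (7), i stops at 0 (11); swap ⇒ [7,12,4,2,8,3,11]
j stops at 5 (3), i stops at 1 (12); swap ⇒ [7,3,4,2,8,12,11]
j stops at 4, i stops at 5; i≥j ⇒ return 4. a=[7,3,4,2,8,12,11]

[7,3,4,2,8,12,11]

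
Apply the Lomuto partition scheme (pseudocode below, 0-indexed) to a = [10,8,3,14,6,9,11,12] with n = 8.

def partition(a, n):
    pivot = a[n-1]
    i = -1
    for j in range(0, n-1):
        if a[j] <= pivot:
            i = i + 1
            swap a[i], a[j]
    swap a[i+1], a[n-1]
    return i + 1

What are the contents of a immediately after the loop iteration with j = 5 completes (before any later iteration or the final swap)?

pivot = a[7] = 12; i = -1
j=0: a[0]=10 ≤ 12 → i=0, swap a[0],a[0] (no change) → [10,8,3,14,6,9,11,12]
j=1: a[1]=8 ≤ 12 → i=1, swap a[1],a[1] (no change) → [10,8,3,14,6,9,11,12]
j=2: a[2]=3 ≤ 12 → i=2, swap a[2],a[2] (no change) → [10,8,3,14,6,9,11,12]
j=3: a[3]=14 > 12 → no swap
j=4: a[4]=6 ≤ 12 → i=3, swap a[3],a[4] → [10,8,3,6,14,9,11,12]
j=5: a[5]=9 ≤ 12 → i=4, swap a[4],a[5] → [10,8,3,6,9,14,11,12]
(after j=5) a = [10,8,3,6,9,14,11,12]

[10,8,3,6,9,14,11,12]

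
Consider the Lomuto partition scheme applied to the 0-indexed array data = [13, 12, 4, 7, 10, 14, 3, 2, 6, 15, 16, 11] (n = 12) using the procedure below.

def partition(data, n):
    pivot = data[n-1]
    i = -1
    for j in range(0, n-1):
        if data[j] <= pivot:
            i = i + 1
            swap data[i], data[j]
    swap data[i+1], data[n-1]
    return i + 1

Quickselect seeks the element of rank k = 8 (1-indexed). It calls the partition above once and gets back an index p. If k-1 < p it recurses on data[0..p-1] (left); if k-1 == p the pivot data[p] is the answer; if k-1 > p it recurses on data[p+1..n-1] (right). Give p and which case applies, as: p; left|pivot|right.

pivot=11, i=-1
j=0: 13>11, skip
j=1: 12>11, skip
j=2: 4≤11, i=0, swap(0,2) ⇒ [4, 12, 13, 7, 10, 14, 3, 2, 6, 15, 16, 11]
j=3: 7≤11, i=1, swap(1,3) ⇒ [4, 7, 13, 12, 10, 14, 3, 2, 6, 15, 16, 11]
j=4: 10≤11, i=2, swap(2,4) ⇒ [4, 7, 10, 12, 13, 14, 3, 2, 6, 15, 16, 11]
j=5: 14>11, skip
j=6: 3≤11, i=3, swap(3,6) ⇒ [4, 7, 10, 3, 13, 14, 12, 2, 6, 15, 16, 11]
j=7: 2≤11, i=4, swap(4,7) ⇒ [4, 7, 10, 3, 2, 14, 12, 13, 6, 15, 16, 11]
j=8: 6≤11, i=5, swap(5,8) ⇒ [4, 7, 10, 3, 2, 6, 12, 13, 14, 15, 16, 11]
j=9: 15>11, skip
j=10: 16>11, skip
swap(6,11) ⇒ [4, 7, 10, 3, 2, 6, 11, 13, 14, 15, 16, 12]; return 6
p = 6; k-1 = 7 > 6 ⇒ right

6; right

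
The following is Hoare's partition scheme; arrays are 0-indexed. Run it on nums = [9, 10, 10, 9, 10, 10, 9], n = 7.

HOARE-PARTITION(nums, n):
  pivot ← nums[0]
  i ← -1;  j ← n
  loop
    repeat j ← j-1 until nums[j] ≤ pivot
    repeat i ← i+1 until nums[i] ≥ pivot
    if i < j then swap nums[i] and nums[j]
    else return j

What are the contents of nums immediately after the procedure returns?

[9, 9, 10, 10, 10, 10, 9]

pivot=9
j stops at 6 (9), i stops at 0 (9); swap ⇒ [9, 10, 10, 9, 10, 10, 9]
j stops at 3 (9), i stops at 1 (10); swap ⇒ [9, 9, 10, 10, 10, 10, 9]
j stops at 1, i stops at 2; i≥j ⇒ return 1. nums=[9, 9, 10, 10, 10, 10, 9]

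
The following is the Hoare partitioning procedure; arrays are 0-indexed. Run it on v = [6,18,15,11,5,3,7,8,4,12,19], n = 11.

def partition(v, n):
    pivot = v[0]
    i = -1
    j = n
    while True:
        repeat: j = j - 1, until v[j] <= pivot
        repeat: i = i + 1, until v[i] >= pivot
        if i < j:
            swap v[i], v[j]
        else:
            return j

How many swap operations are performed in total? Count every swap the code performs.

3

pivot=6
j stops at 8 (4), i stops at 0 (6); swap ⇒ [4,18,15,11,5,3,7,8,6,12,19]
j stops at 5 (3), i stops at 1 (18); swap ⇒ [4,3,15,11,5,18,7,8,6,12,19]
j stops at 4 (5), i stops at 2 (15); swap ⇒ [4,3,5,11,15,18,7,8,6,12,19]
j stops at 2, i stops at 3; i≥j ⇒ return 2. v=[4,3,5,11,15,18,7,8,6,12,19]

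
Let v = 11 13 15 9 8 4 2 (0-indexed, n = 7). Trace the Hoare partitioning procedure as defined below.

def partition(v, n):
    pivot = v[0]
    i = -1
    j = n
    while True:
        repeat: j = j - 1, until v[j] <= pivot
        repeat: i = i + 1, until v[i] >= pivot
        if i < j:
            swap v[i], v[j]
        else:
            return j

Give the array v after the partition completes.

2 4 8 9 15 13 11

pivot = v[0] = 11; i = -1, j = 7
j→6 (v[6]=2≤11), i→0 (v[0]=11≥11); i<j, swap → 2 13 15 9 8 4 11
j→5 (v[5]=4≤11), i→1 (v[1]=13≥11); i<j, swap → 2 4 15 9 8 13 11
j→4 (v[4]=8≤11), i→2 (v[2]=15≥11); i<j, swap → 2 4 8 9 15 13 11
j→3, i→4; i≥j, return j=3. v = 2 4 8 9 15 13 11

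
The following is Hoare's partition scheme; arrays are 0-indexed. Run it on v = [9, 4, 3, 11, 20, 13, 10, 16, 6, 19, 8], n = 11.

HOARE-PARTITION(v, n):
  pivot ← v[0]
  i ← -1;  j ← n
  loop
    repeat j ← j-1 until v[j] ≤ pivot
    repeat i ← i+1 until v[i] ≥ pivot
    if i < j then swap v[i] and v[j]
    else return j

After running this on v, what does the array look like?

pivot=9
j stops at 10 (8), i stops at 0 (9); swap ⇒ [8, 4, 3, 11, 20, 13, 10, 16, 6, 19, 9]
j stops at 8 (6), i stops at 3 (11); swap ⇒ [8, 4, 3, 6, 20, 13, 10, 16, 11, 19, 9]
j stops at 3, i stops at 4; i≥j ⇒ return 3. v=[8, 4, 3, 6, 20, 13, 10, 16, 11, 19, 9]

[8, 4, 3, 6, 20, 13, 10, 16, 11, 19, 9]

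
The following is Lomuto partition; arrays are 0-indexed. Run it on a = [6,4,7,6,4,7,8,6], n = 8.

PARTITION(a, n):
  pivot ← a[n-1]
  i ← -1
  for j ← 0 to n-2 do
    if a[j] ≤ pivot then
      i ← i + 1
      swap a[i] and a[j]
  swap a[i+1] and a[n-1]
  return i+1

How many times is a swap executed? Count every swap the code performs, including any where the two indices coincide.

5

pivot = a[7] = 6; i = -1
j=0: a[0]=6 ≤ 6 → i=0, swap a[0],a[0] (no change) → [6,4,7,6,4,7,8,6]
j=1: a[1]=4 ≤ 6 → i=1, swap a[1],a[1] (no change) → [6,4,7,6,4,7,8,6]
j=2: a[2]=7 > 6 → no swap
j=3: a[3]=6 ≤ 6 → i=2, swap a[2],a[3] → [6,4,6,7,4,7,8,6]
j=4: a[4]=4 ≤ 6 → i=3, swap a[3],a[4] → [6,4,6,4,7,7,8,6]
j=5: a[5]=7 > 6 → no swap
j=6: a[6]=8 > 6 → no swap
final swap a[4],a[7] → [6,4,6,4,6,7,8,7]; return 4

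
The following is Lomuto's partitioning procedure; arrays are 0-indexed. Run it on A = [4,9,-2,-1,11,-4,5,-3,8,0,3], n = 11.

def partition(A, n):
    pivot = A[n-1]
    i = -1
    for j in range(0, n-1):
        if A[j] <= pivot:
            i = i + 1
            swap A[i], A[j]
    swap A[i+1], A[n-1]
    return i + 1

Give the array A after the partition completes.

[-2,-1,-4,-3,0,3,5,9,8,11,4]

pivot=3, i=-1
j=0: 4>3, skip
j=1: 9>3, skip
j=2: -2≤3, i=0, swap(0,2) ⇒ [-2,9,4,-1,11,-4,5,-3,8,0,3]
j=3: -1≤3, i=1, swap(1,3) ⇒ [-2,-1,4,9,11,-4,5,-3,8,0,3]
j=4: 11>3, skip
j=5: -4≤3, i=2, swap(2,5) ⇒ [-2,-1,-4,9,11,4,5,-3,8,0,3]
j=6: 5>3, skip
j=7: -3≤3, i=3, swap(3,7) ⇒ [-2,-1,-4,-3,11,4,5,9,8,0,3]
j=8: 8>3, skip
j=9: 0≤3, i=4, swap(4,9) ⇒ [-2,-1,-4,-3,0,4,5,9,8,11,3]
swap(5,10) ⇒ [-2,-1,-4,-3,0,3,5,9,8,11,4]; return 5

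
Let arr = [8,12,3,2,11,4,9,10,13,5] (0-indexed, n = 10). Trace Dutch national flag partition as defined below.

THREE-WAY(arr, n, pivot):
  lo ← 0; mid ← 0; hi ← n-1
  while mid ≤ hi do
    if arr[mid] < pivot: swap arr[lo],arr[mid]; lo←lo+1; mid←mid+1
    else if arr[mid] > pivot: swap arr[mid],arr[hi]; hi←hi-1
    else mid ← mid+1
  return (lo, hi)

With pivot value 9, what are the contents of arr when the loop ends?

[8,5,3,2,4,9,10,13,11,12]

pivot = 9; lo=0, mid=0, hi=9
arr[mid]=8<9: swap arr[0],arr[0]; lo=1,mid=1 → [8,12,3,2,11,4,9,10,13,5]
arr[mid]=12>9: swap arr[1],arr[9]; hi=8 → [8,5,3,2,11,4,9,10,13,12]
arr[mid]=5<9: swap arr[1],arr[1]; lo=2,mid=2 → [8,5,3,2,11,4,9,10,13,12]
arr[mid]=3<9: swap arr[2],arr[2]; lo=3,mid=3 → [8,5,3,2,11,4,9,10,13,12]
arr[mid]=2<9: swap arr[3],arr[3]; lo=4,mid=4 → [8,5,3,2,11,4,9,10,13,12]
arr[mid]=11>9: swap arr[4],arr[8]; hi=7 → [8,5,3,2,13,4,9,10,11,12]
arr[mid]=13>9: swap arr[4],arr[7]; hi=6 → [8,5,3,2,10,4,9,13,11,12]
arr[mid]=10>9: swap arr[4],arr[6]; hi=5 → [8,5,3,2,9,4,10,13,11,12]
arr[mid]=9=9: mid=5
arr[mid]=4<9: swap arr[4],arr[5]; lo=5,mid=6 → [8,5,3,2,4,9,10,13,11,12]
end: lo=5, hi=5; arr = [8,5,3,2,4,9,10,13,11,12]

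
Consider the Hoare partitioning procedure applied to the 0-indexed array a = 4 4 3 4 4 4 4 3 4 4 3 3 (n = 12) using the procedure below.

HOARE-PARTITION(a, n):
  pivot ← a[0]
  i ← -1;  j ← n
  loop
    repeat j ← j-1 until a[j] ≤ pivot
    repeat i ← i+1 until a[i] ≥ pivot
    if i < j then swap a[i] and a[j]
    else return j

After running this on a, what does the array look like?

pivot = a[0] = 4; i = -1, j = 12
j→11 (a[11]=3≤4), i→0 (a[0]=4≥4); i<j, swap → 3 4 3 4 4 4 4 3 4 4 3 4
j→10 (a[10]=3≤4), i→1 (a[1]=4≥4); i<j, swap → 3 3 3 4 4 4 4 3 4 4 4 4
j→9 (a[9]=4≤4), i→3 (a[3]=4≥4); i<j, swap → 3 3 3 4 4 4 4 3 4 4 4 4
j→8 (a[8]=4≤4), i→4 (a[4]=4≥4); i<j, swap → 3 3 3 4 4 4 4 3 4 4 4 4
j→7 (a[7]=3≤4), i→5 (a[5]=4≥4); i<j, swap → 3 3 3 4 4 3 4 4 4 4 4 4
j→6, i→6; i≥j, return j=6. a = 3 3 3 4 4 3 4 4 4 4 4 4

3 3 3 4 4 3 4 4 4 4 4 4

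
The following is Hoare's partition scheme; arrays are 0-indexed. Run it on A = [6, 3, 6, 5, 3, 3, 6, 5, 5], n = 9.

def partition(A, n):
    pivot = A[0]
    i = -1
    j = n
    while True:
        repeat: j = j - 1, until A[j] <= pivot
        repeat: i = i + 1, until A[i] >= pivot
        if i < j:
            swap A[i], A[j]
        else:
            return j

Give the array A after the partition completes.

[5, 3, 5, 5, 3, 3, 6, 6, 6]

pivot=6
j stops at 8 (5), i stops at 0 (6); swap ⇒ [5, 3, 6, 5, 3, 3, 6, 5, 6]
j stops at 7 (5), i stops at 2 (6); swap ⇒ [5, 3, 5, 5, 3, 3, 6, 6, 6]
j stops at 6, i stops at 6; i≥j ⇒ return 6. A=[5, 3, 5, 5, 3, 3, 6, 6, 6]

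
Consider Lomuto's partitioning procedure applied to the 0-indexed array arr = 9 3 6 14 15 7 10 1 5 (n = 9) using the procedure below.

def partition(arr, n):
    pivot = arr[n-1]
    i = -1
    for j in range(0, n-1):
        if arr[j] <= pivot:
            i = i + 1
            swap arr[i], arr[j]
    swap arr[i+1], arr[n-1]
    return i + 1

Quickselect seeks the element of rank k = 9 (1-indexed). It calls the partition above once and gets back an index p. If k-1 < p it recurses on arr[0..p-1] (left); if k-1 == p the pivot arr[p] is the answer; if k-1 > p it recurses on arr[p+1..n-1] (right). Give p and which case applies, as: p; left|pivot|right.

2; right

pivot = arr[8] = 5; i = -1
j=0: arr[0]=9 > 5 → no swap
j=1: arr[1]=3 ≤ 5 → i=0, swap arr[0],arr[1] → 3 9 6 14 15 7 10 1 5
j=2: arr[2]=6 > 5 → no swap
j=3: arr[3]=14 > 5 → no swap
j=4: arr[4]=15 > 5 → no swap
j=5: arr[5]=7 > 5 → no swap
j=6: arr[6]=10 > 5 → no swap
j=7: arr[7]=1 ≤ 5 → i=1, swap arr[1],arr[7] → 3 1 6 14 15 7 10 9 5
final swap arr[2],arr[8] → 3 1 5 14 15 7 10 9 6; return 2
p = 2; k-1 = 8 > 2 ⇒ right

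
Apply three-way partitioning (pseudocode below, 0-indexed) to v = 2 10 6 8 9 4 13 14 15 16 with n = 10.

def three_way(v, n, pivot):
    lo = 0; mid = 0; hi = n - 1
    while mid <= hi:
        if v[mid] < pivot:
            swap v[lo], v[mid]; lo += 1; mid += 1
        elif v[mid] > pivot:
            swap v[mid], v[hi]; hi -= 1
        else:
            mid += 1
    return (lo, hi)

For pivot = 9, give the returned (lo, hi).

(4, 4)

lo=0 mid=0 hi=9
2<9: swap(0,0), lo=1 mid=1 ⇒ 2 10 6 8 9 4 13 14 15 16
10>9: swap(1,9), hi=8 ⇒ 2 16 6 8 9 4 13 14 15 10
16>9: swap(1,8), hi=7 ⇒ 2 15 6 8 9 4 13 14 16 10
15>9: swap(1,7), hi=6 ⇒ 2 14 6 8 9 4 13 15 16 10
14>9: swap(1,6), hi=5 ⇒ 2 13 6 8 9 4 14 15 16 10
13>9: swap(1,5), hi=4 ⇒ 2 4 6 8 9 13 14 15 16 10
4<9: swap(1,1), lo=2 mid=2 ⇒ 2 4 6 8 9 13 14 15 16 10
6<9: swap(2,2), lo=3 mid=3 ⇒ 2 4 6 8 9 13 14 15 16 10
8<9: swap(3,3), lo=4 mid=4 ⇒ 2 4 6 8 9 13 14 15 16 10
9=9: mid=5
done. lo=4 hi=4; v=2 4 6 8 9 13 14 15 16 10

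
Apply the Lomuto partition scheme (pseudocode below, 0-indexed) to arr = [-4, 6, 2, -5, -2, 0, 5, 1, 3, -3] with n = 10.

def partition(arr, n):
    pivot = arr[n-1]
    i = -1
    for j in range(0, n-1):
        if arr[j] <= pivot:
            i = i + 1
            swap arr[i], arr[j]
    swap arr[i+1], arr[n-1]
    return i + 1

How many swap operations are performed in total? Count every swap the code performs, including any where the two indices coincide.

3

pivot=-3, i=-1
j=0: -4≤-3, i=0, swap(0,0) ⇒ [-4, 6, 2, -5, -2, 0, 5, 1, 3, -3]
j=1: 6>-3, skip
j=2: 2>-3, skip
j=3: -5≤-3, i=1, swap(1,3) ⇒ [-4, -5, 2, 6, -2, 0, 5, 1, 3, -3]
j=4: -2>-3, skip
j=5: 0>-3, skip
j=6: 5>-3, skip
j=7: 1>-3, skip
j=8: 3>-3, skip
swap(2,9) ⇒ [-4, -5, -3, 6, -2, 0, 5, 1, 3, 2]; return 2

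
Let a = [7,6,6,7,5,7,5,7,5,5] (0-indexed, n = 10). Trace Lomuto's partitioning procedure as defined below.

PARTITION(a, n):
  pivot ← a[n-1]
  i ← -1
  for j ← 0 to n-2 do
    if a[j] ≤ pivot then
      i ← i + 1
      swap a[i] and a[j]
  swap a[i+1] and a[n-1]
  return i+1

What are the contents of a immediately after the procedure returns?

pivot = a[9] = 5; i = -1
j=0: a[0]=7 > 5 → no swap
j=1: a[1]=6 > 5 → no swap
j=2: a[2]=6 > 5 → no swap
j=3: a[3]=7 > 5 → no swap
j=4: a[4]=5 ≤ 5 → i=0, swap a[0],a[4] → [5,6,6,7,7,7,5,7,5,5]
j=5: a[5]=7 > 5 → no swap
j=6: a[6]=5 ≤ 5 → i=1, swap a[1],a[6] → [5,5,6,7,7,7,6,7,5,5]
j=7: a[7]=7 > 5 → no swap
j=8: a[8]=5 ≤ 5 → i=2, swap a[2],a[8] → [5,5,5,7,7,7,6,7,6,5]
final swap a[3],a[9] → [5,5,5,5,7,7,6,7,6,7]; return 3

[5,5,5,5,7,7,6,7,6,7]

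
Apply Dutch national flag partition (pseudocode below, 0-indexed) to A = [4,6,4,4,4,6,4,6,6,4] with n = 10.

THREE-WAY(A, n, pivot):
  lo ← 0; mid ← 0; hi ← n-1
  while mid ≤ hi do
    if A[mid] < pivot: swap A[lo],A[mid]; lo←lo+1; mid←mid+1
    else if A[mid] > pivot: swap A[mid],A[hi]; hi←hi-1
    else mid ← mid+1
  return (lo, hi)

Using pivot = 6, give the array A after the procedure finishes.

pivot = 6; lo=0, mid=0, hi=9
A[mid]=4<6: swap A[0],A[0]; lo=1,mid=1 → [4,6,4,4,4,6,4,6,6,4]
A[mid]=6=6: mid=2
A[mid]=4<6: swap A[1],A[2]; lo=2,mid=3 → [4,4,6,4,4,6,4,6,6,4]
A[mid]=4<6: swap A[2],A[3]; lo=3,mid=4 → [4,4,4,6,4,6,4,6,6,4]
A[mid]=4<6: swap A[3],A[4]; lo=4,mid=5 → [4,4,4,4,6,6,4,6,6,4]
A[mid]=6=6: mid=6
A[mid]=4<6: swap A[4],A[6]; lo=5,mid=7 → [4,4,4,4,4,6,6,6,6,4]
A[mid]=6=6: mid=8
A[mid]=6=6: mid=9
A[mid]=4<6: swap A[5],A[9]; lo=6,mid=10 → [4,4,4,4,4,4,6,6,6,6]
end: lo=6, hi=9; A = [4,4,4,4,4,4,6,6,6,6]

[4,4,4,4,4,4,6,6,6,6]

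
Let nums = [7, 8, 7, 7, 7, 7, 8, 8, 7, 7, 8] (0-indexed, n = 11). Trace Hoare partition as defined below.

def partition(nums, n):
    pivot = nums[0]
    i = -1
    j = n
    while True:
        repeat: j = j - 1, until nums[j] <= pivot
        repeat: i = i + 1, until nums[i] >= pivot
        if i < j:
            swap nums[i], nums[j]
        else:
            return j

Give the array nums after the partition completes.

pivot = nums[0] = 7; i = -1, j = 11
j→9 (nums[9]=7≤7), i→0 (nums[0]=7≥7); i<j, swap → [7, 8, 7, 7, 7, 7, 8, 8, 7, 7, 8]
j→8 (nums[8]=7≤7), i→1 (nums[1]=8≥7); i<j, swap → [7, 7, 7, 7, 7, 7, 8, 8, 8, 7, 8]
j→5 (nums[5]=7≤7), i→2 (nums[2]=7≥7); i<j, swap → [7, 7, 7, 7, 7, 7, 8, 8, 8, 7, 8]
j→4 (nums[4]=7≤7), i→3 (nums[3]=7≥7); i<j, swap → [7, 7, 7, 7, 7, 7, 8, 8, 8, 7, 8]
j→3, i→4; i≥j, return j=3. nums = [7, 7, 7, 7, 7, 7, 8, 8, 8, 7, 8]

[7, 7, 7, 7, 7, 7, 8, 8, 8, 7, 8]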